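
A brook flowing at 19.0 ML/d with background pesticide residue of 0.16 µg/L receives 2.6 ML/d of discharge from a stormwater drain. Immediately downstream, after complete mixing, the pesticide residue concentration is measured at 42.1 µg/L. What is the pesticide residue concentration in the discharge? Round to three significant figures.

Mass balance: 19.00·0.1600 + 2.600·Cₑ = 21.60·42.10
→ Cₑ = (21.60·42.10 − 19.00·0.1600) / 2.600 = 348.6 µg/L.

349 µg/L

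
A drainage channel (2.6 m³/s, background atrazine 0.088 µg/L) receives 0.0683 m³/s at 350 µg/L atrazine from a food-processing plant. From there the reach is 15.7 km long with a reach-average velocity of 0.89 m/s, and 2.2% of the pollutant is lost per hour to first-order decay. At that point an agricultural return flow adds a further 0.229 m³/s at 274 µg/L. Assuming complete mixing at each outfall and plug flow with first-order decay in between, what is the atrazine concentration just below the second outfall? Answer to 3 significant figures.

29.1 µg/L

Conservation of mass: C = (2.600·0.08800 + 0.06830·350.0) / 2.668 = 24.13/2.668 = 9.045 µg/L; combined flow 2.668 m³/s.
Travel time t = 15.7·1000 / 0.89 = 17640 s = 4.900 h.
2.2%/h lost → k = −ln(1 − 0.022) = 0.02225 h⁻¹.
Applying C = C₀e^(−kt): 9.045 × 0.8967 = 8.111 µg/L.
At the second outfall, C = (2.668·8.111 + 0.2290·274.0) / (2.668 + 0.2290) = 29.13 µg/L.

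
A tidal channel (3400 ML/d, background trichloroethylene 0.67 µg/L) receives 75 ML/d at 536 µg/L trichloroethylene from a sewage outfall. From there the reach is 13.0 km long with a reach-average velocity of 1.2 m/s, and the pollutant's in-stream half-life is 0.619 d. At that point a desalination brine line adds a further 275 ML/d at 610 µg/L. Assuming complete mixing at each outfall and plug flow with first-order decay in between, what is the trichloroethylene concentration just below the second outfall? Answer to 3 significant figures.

54.6 µg/L

After mixing, C = (3400·0.6700 + 75.00·536.0) / 3475 = 42480/3475 = 12.22 µg/L; combined flow 3475 ML/d.
Travel time t = 13.0·1000 / 1.2 = 10830 s = 3.009 h.
Half-life 0.619 d → k = ln 2 / 0.619 = 1.120 d⁻¹.
After decay, C = 12.22 × e^(−kt) = 12.22 × 0.8690 = 10.62 µg/L.
At the second outfall, C = (3475·10.62 + 275.0·610.0) / (3475 + 275.0) = 54.58 µg/L.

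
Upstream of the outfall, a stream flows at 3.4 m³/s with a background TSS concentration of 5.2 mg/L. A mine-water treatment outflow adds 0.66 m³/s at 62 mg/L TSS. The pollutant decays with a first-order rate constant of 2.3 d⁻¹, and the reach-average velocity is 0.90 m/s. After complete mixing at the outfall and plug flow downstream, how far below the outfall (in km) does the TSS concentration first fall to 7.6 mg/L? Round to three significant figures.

21.7 km

Mass balance: C = (3.400·5.200 + 0.6600·62.00) / 4.060 = 58.60/4.060 = 14.43 mg/L.
Set 14.43·exp(−k·t) = 7.6 → t = ln(14.43/7.6)/k = 24090 s = 6.693 h.
Distance = v·t = 0.90·24090 = 21690 m = 21.69 km.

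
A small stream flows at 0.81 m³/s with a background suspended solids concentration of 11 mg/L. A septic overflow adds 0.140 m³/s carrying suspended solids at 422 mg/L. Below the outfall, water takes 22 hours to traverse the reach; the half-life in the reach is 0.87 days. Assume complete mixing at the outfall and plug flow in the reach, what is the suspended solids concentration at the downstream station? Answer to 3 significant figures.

Mass balance: C = (0.8100·11.00 + 0.1400·422.0) / 0.9500 = 67.99/0.9500 = 71.57 mg/L.
Half-life 0.87 d → k = ln 2 / 0.87 = 0.7967 d⁻¹.
After decay, C = 71.57 × e^(−kt) = 71.57 × 0.4818 = 34.48 mg/L.

34.5 mg/L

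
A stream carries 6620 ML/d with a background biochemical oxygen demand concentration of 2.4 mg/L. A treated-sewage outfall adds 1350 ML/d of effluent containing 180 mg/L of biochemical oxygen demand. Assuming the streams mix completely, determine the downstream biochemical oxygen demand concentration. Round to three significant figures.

32.5 mg/L

Flow-weighted average: C = (6620·2.400 + 1350·180.0) / 7970 = 258900/7970 = 32.48 mg/L.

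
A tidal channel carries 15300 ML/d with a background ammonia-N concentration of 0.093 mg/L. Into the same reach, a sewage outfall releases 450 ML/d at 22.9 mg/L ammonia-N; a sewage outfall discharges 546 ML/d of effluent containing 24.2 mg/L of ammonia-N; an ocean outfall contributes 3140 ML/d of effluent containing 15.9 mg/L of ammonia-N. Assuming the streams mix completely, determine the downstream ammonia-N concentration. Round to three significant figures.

3.85 mg/L

After mixing, C = (15300·0.09300 + 450.0·22.90 + 546.0·24.20 + 3140·15.90) / 19440 = 74870/19440 = 3.852 mg/L.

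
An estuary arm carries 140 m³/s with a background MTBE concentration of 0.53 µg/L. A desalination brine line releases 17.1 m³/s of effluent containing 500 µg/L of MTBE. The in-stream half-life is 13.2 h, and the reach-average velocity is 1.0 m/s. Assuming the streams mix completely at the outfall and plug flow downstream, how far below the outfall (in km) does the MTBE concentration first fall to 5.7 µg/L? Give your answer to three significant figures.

155 km

Flow-weighted average: C = (140.0·0.5300 + 17.10·500.0) / 157.1 = 8624/157.1 = 54.90 µg/L.
Half-life 13.2 h → k = ln 2 / 13.2 = 0.05251 h⁻¹ = 1.260 d⁻¹.
Set 54.90·exp(−k·t) = 5.7 → t = ln(54.90/5.7)/k = 155300 s = 43.13 h.
Distance = v·t = 1.0·155300 = 155300 m = 155.3 km.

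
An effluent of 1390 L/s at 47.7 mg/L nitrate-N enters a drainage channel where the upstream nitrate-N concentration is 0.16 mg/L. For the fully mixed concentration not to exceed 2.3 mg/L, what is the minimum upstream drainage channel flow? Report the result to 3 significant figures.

29500 L/s

Set C_mix = 2.3: (Q·0.1600 + 1390·47.70) / (Q + 1390) = 2.3
→ Q = 1390·(47.70 − 2.3)/(2.3 − 0.1600) = 29490 L/s.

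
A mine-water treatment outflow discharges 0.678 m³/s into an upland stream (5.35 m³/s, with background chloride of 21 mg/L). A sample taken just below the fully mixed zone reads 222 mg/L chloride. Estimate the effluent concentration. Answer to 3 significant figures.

Mass balance: 5.350·21.00 + 0.6780·Cₑ = 6.028·222.0
→ Cₑ = (6.028·222.0 − 5.350·21.00) / 0.6780 = 1808 mg/L.

1810 mg/L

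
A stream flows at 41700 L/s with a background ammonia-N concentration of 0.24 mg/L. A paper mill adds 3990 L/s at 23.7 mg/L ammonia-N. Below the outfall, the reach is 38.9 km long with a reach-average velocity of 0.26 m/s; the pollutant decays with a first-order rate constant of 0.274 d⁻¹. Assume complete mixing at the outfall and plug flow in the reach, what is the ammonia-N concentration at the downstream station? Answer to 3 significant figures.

1.42 mg/L

Flow-weighted average: C = (41700·0.2400 + 3990·23.70) / 45690 = 104600/45690 = 2.289 mg/L.
Travel time t = 38.9·1000 / 0.26 = 149600 s = 41.56 h.
After decay, C = 2.289 × e^(−kt) = 2.289 × 0.6222 = 1.424 mg/L.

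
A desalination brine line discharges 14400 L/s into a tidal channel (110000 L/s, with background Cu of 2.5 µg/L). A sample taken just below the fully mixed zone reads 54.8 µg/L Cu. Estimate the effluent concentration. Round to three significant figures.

454 µg/L

Mass balance: 110000·2.500 + 14400·Cₑ = 124400·54.80
→ Cₑ = (124400·54.80 − 110000·2.500) / 14400 = 454.3 µg/L.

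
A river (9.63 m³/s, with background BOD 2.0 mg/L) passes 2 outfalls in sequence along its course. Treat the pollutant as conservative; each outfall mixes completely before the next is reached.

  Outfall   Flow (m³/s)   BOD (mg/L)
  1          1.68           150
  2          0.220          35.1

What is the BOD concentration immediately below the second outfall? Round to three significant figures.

After outfall 1: Q = 9.630 + 1.680 = 11.31 m³/s; C = (9.630·2.000 + 1.680·150.0)/11.31 = 23.98 mg/L.
After outfall 2: Q = 11.31 + 0.2200 = 11.53 m³/s; C = (11.31·23.98 + 0.2200·35.10)/11.53 = 24.20 mg/L.

24.2 mg/L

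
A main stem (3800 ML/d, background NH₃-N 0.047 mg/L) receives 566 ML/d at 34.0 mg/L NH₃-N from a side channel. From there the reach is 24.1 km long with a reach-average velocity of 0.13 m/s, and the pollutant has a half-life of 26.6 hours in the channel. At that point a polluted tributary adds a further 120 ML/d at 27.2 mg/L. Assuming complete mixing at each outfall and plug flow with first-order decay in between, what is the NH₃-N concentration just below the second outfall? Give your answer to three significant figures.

1.86 mg/L

Mixed concentration C = ΣQC/ΣQ = (3800·0.04700 + 566.0·34.00) / 4366 = 19420/4366 = 4.449 mg/L; combined flow 4366 ML/d.
Travel time t = 24.1·1000 / 0.13 = 185400 s = 51.50 h.
Half-life 26.6 h → k = ln 2 / 26.6 = 0.02606 h⁻¹ = 0.6254 d⁻¹.
Applying C = C₀e^(−kt): 4.449 × 0.2614 = 1.163 mg/L.
Second outfall: C = (4366·1.163 + 120.0·27.20)/4486 = 1.859 mg/L.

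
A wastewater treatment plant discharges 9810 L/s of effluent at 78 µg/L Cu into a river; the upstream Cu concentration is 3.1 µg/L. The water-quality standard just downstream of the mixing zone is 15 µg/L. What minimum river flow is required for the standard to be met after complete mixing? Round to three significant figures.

51900 L/s

Set C_mix = 15: (Q·3.100 + 9810·78.00) / (Q + 9810) = 15
→ Q = 9810·(78.00 − 15)/(15 − 3.100) = 51940 L/s.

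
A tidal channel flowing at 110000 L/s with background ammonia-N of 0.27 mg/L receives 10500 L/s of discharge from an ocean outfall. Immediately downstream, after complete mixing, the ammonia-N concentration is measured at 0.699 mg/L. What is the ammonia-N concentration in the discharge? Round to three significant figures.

5.19 mg/L

Mass balance: 110000·0.2700 + 10500·Cₑ = 120500·0.6990
→ Cₑ = (120500·0.6990 − 110000·0.2700) / 10500 = 5.193 mg/L.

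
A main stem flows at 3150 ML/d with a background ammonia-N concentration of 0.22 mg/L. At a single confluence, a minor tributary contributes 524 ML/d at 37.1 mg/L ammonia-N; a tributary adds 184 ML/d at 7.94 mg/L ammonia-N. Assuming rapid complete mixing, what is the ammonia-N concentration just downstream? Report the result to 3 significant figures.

After mixing, C = (3150·0.2200 + 524.0·37.10 + 184.0·7.940) / 3858 = 21590/3858 = 5.597 mg/L.

5.60 mg/L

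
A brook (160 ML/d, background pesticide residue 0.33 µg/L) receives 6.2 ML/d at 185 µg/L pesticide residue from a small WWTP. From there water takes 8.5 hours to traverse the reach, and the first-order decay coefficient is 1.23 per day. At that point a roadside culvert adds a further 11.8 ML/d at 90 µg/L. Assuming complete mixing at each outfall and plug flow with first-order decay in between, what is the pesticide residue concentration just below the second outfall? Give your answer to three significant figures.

10.3 µg/L

Flow-weighted average: C = (160.0·0.3300 + 6.200·185.0) / 166.2 = 1200/166.2 = 7.219 µg/L; combined flow 166.2 ML/d.
Decay over the reach: 7.219·exp(−kt) = 7.219·0.6469 = 4.670 µg/L.
Second outfall: C = (166.2·4.670 + 11.80·90.00)/178.0 = 10.33 µg/L.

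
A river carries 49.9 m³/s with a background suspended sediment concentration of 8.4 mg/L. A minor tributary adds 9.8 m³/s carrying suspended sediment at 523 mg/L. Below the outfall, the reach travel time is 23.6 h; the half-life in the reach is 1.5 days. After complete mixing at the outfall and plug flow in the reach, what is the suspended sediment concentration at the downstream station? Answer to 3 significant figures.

59.0 mg/L

After mixing, C = (49.90·8.400 + 9.800·523.0) / 59.70 = 5545/59.70 = 92.87 mg/L.
Half-life 1.5 d → k = ln 2 / 1.5 = 0.4621 d⁻¹.
Applying C = C₀e^(−kt): 92.87 × 0.6348 = 58.96 mg/L.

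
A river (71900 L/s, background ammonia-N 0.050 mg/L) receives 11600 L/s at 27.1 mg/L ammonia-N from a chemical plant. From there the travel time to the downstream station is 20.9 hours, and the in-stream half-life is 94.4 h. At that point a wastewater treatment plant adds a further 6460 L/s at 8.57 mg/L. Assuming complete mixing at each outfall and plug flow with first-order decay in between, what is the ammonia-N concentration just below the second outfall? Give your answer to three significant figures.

Conservation of mass: C = (71900·0.05000 + 11600·27.10) / 83500 = 318000/83500 = 3.808 mg/L; combined flow 83500 L/s.
Half-life 94.4 h → k = ln 2 / 94.4 = 0.007343 h⁻¹ = 0.1762 d⁻¹.
First-order decay: C = 3.808·exp(−k·t) = 3.808·0.8577 = 3.266 mg/L.
At the second outfall, C = (83500·3.266 + 6460·8.570) / (83500 + 6460) = 3.647 mg/L.

3.65 mg/L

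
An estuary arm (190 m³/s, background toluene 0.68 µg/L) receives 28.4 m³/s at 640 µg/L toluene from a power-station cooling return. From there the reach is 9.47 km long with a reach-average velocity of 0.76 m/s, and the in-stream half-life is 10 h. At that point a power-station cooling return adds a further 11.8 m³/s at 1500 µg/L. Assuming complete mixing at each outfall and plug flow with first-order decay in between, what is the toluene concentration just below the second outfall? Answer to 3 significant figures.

139 µg/L

Mass balance: C = (190.0·0.6800 + 28.40·640.0) / 218.4 = 18310/218.4 = 83.82 µg/L; combined flow 218.4 m³/s.
Travel time t = 9.47·1000 / 0.76 = 12460 s = 3.461 h.
Half-life 10 h → k = ln 2 / 10 = 0.06931 h⁻¹ = 1.664 d⁻¹.
First-order decay: C = 83.82·exp(−k·t) = 83.82·0.7867 = 65.94 µg/L.
Second outfall: C = (218.4·65.94 + 11.80·1500)/230.2 = 139.4 µg/L.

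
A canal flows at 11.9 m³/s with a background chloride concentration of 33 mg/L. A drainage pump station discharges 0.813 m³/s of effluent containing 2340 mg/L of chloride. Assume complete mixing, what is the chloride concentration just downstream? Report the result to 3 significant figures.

181 mg/L

Flow-weighted average: C = (11.90·33.00 + 0.8130·2340) / 12.71 = 2295/12.71 = 180.5 mg/L.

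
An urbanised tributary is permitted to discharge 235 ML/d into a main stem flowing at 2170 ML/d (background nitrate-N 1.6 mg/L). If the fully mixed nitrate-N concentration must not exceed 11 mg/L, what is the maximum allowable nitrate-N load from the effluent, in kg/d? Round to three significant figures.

Mass balance at the limit: 2170·1.600 + 235.0·Cₑ = 2405·11 → Cₑ = 97.80 mg/L.
235.0 ML/d = 2.720 m³/s. Load = 2.720 m³/s × 97.80 g/m³ × 86 400 s/d = 22980 kg/d.

23000 kg/d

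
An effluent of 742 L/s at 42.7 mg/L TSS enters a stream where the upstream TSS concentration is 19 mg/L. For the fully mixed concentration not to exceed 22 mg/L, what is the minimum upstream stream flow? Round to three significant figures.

Set C_mix = 22: (Q·19.00 + 742.0·42.70) / (Q + 742.0) = 22
→ Q = 742.0·(42.70 − 22)/(22 − 19.00) = 5120 L/s.

5120 L/s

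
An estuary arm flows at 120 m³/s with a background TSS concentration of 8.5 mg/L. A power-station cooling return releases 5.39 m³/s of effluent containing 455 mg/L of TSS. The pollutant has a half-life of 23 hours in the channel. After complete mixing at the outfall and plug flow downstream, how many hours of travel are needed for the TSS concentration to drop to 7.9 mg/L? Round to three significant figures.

Flow-weighted average: C = (120.0·8.500 + 5.390·455.0) / 125.4 = 3472/125.4 = 27.69 mg/L.
Half-life 23 h → k = ln 2 / 23 = 0.03014 h⁻¹ = 0.7233 d⁻¹.
27.69·exp(−k·t) = 7.9 → t = ln(27.69/7.9)/k = 149800 s = 41.62 h.

41.6 h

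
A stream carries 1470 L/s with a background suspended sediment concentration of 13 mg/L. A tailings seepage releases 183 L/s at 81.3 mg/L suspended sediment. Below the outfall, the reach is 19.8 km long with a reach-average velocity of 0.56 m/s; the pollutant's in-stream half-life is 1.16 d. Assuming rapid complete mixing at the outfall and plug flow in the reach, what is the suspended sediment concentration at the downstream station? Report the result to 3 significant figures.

16.1 mg/L

Mass balance: C = (1470·13.00 + 183.0·81.30) / 1653 = 33990/1653 = 20.56 mg/L.
Travel time t = 19.8·1000 / 0.56 = 35360 s = 9.821 h.
Half-life 1.16 d → k = ln 2 / 1.16 = 0.5975 d⁻¹.
First-order decay: C = 20.56·exp(−k·t) = 20.56·0.7831 = 16.10 mg/L.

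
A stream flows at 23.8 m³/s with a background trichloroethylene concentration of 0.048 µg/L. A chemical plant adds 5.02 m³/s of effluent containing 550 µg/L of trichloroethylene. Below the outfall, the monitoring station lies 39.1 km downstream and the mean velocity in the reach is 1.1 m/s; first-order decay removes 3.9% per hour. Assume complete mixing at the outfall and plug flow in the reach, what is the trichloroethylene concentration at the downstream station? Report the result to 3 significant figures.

64.7 µg/L

Mixed concentration C = ΣQC/ΣQ = (23.80·0.04800 + 5.020·550.0) / 28.82 = 2762/28.82 = 95.84 µg/L.
Travel time t = 39.1·1000 / 1.1 = 35550 s = 9.874 h.
3.9%/h lost → k = −ln(1 − 0.039) = 0.03978 h⁻¹.
First-order decay: C = 95.84·exp(−k·t) = 95.84·0.6752 = 64.71 µg/L.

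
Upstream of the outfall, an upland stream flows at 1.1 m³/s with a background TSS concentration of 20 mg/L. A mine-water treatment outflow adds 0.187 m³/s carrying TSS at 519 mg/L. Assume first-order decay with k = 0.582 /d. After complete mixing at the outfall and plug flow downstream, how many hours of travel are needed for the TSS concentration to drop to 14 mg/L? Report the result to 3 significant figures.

Mixed concentration C = ΣQC/ΣQ = (1.100·20.00 + 0.1870·519.0) / 1.287 = 119.1/1.287 = 92.50 mg/L.
92.50·exp(−k·t) = 14 → t = ln(92.50/14)/k = 280300 s = 77.86 h.

77.9 h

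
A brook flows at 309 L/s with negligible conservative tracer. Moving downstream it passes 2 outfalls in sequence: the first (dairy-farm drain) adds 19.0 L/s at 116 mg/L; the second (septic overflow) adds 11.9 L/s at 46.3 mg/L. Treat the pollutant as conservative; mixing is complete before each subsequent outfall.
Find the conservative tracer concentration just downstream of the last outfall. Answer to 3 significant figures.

8.11 mg/L

After outfall 1: Q = 309.0 + 19.00 = 328.0 L/s; C = (309.0·0 + 19.00·116.0)/328.0 = 6.720 mg/L.
After outfall 2: Q = 328.0 + 11.90 = 339.9 L/s; C = (328.0·6.720 + 11.90·46.30)/339.9 = 8.105 mg/L.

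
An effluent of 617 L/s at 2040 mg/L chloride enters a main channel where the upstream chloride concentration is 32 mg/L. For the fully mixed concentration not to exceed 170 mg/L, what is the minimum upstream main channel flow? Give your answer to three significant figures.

8360 L/s

Set C_mix = 170: (Q·32.00 + 617.0·2040) / (Q + 617.0) = 170
→ Q = 617.0·(2040 − 170)/(170 − 32.00) = 8361 L/s.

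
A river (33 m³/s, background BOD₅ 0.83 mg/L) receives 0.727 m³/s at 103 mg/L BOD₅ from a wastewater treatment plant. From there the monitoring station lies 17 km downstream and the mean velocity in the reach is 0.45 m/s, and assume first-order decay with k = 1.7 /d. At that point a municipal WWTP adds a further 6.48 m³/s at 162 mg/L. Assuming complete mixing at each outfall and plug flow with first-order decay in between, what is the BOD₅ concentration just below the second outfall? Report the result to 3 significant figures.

27.3 mg/L

Mass balance: C = (33.00·0.8300 + 0.7270·103.0) / 33.73 = 102.3/33.73 = 3.032 mg/L; combined flow 33.73 m³/s.
Travel time t = 17·1000 / 0.45 = 37780 s = 10.49 h.
First-order decay: C = 3.032·exp(−k·t) = 3.032·0.4755 = 1.442 mg/L.
At the second outfall, C = (33.73·1.442 + 6.480·162.0) / (33.73 + 6.480) = 27.32 mg/L.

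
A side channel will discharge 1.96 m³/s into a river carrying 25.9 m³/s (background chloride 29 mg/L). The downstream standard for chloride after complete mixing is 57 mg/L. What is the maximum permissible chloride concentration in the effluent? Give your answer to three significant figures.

427 mg/L

At the limit, (Qr·Cr + Qe·Cₑ)/(Qr + Qe) = 57:
Cₑ = (27.86·57 − 25.90·29.00) / 1.960 = 427.0 mg/L.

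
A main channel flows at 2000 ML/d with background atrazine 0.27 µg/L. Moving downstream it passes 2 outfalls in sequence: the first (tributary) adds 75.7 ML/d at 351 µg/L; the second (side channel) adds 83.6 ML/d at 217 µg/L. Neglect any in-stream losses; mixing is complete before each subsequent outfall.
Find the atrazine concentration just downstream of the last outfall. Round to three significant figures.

21.0 µg/L

Below outfall 1: Q → 2076 ML/d, C = (2000·0.2700 + 75.70·351.0)/2076 = 13.06 µg/L.
Below outfall 2: Q → 2159 ML/d, C = (2076·13.06 + 83.60·217.0)/2159 = 20.96 µg/L.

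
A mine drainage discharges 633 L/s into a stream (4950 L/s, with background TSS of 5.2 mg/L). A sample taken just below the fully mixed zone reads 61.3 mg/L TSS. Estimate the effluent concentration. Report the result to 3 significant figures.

500 mg/L

Mass balance: 4950·5.200 + 633.0·Cₑ = 5583·61.30
→ Cₑ = (5583·61.30 − 4950·5.200) / 633.0 = 500.0 mg/L.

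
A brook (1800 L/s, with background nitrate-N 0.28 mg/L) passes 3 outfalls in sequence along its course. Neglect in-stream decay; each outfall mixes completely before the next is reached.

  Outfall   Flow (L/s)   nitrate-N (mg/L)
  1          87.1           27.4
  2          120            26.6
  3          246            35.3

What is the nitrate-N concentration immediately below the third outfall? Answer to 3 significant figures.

After outfall 1: Q = 1800 + 87.10 = 1887 L/s; C = (1800·0.2800 + 87.10·27.40)/1887 = 1.532 mg/L.
After outfall 2: Q = 1887 + 120.0 = 2007 L/s; C = (1887·1.532 + 120.0·26.60)/2007 = 3.031 mg/L.
After outfall 3: Q = 2007 + 246.0 = 2253 L/s; C = (2007·3.031 + 246.0·35.30)/2253 = 6.554 mg/L.

6.55 mg/L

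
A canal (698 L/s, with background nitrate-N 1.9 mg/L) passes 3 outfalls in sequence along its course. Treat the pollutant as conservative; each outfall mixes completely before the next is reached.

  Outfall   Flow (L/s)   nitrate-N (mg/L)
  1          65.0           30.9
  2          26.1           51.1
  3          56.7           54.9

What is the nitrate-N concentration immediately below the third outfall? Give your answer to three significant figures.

After outfall 1: Q = 698.0 + 65.00 = 763.0 L/s; C = (698.0·1.900 + 65.00·30.90)/763.0 = 4.371 mg/L.
After outfall 2: Q = 763.0 + 26.10 = 789.1 L/s; C = (763.0·4.371 + 26.10·51.10)/789.1 = 5.916 mg/L.
After outfall 3: Q = 789.1 + 56.70 = 845.8 L/s; C = (789.1·5.916 + 56.70·54.90)/845.8 = 9.200 mg/L.

9.20 mg/L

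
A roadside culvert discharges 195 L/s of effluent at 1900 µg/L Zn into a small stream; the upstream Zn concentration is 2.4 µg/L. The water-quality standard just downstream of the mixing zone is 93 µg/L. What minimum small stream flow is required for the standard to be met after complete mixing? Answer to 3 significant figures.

3890 L/s

Set C_mix = 93: (Q·2.400 + 195.0·1900) / (Q + 195.0) = 93
→ Q = 195.0·(1900 − 93)/(93 − 2.400) = 3889 L/s.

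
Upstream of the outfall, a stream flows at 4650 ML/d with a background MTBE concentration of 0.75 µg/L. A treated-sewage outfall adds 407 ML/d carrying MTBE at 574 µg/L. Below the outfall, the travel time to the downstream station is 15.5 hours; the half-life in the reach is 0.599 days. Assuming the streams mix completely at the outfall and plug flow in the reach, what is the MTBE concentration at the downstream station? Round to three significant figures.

Mixed concentration C = ΣQC/ΣQ = (4650·0.7500 + 407.0·574.0) / 5057 = 237100/5057 = 46.89 µg/L.
Half-life 0.599 d → k = ln 2 / 0.599 = 1.157 d⁻¹.
Decay over the reach: 46.89·exp(−kt) = 46.89·0.4736 = 22.21 µg/L.

22.2 µg/L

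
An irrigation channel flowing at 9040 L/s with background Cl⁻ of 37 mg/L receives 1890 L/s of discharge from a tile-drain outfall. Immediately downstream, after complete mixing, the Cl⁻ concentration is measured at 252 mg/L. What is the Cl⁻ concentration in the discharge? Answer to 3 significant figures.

Mass balance: 9040·37.00 + 1890·Cₑ = 10930·252.0
→ Cₑ = (10930·252.0 − 9040·37.00) / 1890 = 1280 mg/L.

1280 mg/L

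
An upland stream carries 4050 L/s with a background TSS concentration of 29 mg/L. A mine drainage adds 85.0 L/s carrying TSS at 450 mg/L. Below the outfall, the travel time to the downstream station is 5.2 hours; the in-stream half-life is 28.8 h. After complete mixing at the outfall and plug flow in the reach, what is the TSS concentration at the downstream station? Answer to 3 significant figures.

Mass balance: C = (4050·29.00 + 85.00·450.0) / 4135 = 155700/4135 = 37.65 mg/L.
Half-life 28.8 h → k = ln 2 / 28.8 = 0.02407 h⁻¹ = 0.5776 d⁻¹.
Applying C = C₀e^(−kt): 37.65 × 0.8824 = 33.22 mg/L.

33.2 mg/L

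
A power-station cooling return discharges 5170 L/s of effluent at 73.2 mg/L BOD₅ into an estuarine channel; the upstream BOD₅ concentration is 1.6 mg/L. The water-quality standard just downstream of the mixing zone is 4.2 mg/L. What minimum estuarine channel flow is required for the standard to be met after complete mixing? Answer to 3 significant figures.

Set C_mix = 4.2: (Q·1.600 + 5170·73.20) / (Q + 5170) = 4.2
→ Q = 5170·(73.20 − 4.2)/(4.2 − 1.600) = 137200 L/s.

137000 L/s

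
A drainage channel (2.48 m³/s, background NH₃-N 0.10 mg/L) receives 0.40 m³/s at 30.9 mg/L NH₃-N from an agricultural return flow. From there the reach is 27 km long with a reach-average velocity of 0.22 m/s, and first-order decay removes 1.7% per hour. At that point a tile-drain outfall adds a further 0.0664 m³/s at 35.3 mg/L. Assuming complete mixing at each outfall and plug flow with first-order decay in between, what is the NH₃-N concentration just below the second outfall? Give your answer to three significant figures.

3.18 mg/L

Mass balance: C = (2.480·0.1000 + 0.4000·30.90) / 2.880 = 12.61/2.880 = 4.378 mg/L; combined flow 2.880 m³/s.
Travel time t = 27·1000 / 0.22 = 122700 s = 34.09 h.
1.7%/h lost → k = −ln(1 − 0.017) = 0.01715 h⁻¹.
Applying C = C₀e^(−kt): 4.378 × 0.5574 = 2.440 mg/L.
At the second outfall, C = (2.880·2.440 + 0.06640·35.30) / (2.880 + 0.06640) = 3.181 mg/L.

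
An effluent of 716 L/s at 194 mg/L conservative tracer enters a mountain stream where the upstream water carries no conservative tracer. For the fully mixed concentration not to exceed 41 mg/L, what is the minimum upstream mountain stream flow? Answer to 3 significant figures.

2670 L/s

Set C_mix = 41: (Q·0 + 716.0·194.0) / (Q + 716.0) = 41
→ Q = 716.0·(194.0 − 41)/(41 − 0) = 2672 L/s.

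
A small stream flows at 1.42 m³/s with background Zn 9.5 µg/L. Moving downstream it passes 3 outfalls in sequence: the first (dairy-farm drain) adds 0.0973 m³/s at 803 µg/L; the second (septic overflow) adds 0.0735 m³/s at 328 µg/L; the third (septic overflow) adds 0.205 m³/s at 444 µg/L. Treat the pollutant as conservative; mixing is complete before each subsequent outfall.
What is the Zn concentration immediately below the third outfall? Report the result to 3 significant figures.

Outfall 1: combined Q = 1.517 m³/s; C = (1.420·9.500 + 0.09730·803.0)/1.517 = 60.38 µg/L.
Outfall 2: combined Q = 1.591 m³/s; C = (1.517·60.38 + 0.07350·328.0)/1.591 = 72.75 µg/L.
Outfall 3: combined Q = 1.796 m³/s; C = (1.591·72.75 + 0.2050·444.0)/1.796 = 115.1 µg/L.

115 µg/L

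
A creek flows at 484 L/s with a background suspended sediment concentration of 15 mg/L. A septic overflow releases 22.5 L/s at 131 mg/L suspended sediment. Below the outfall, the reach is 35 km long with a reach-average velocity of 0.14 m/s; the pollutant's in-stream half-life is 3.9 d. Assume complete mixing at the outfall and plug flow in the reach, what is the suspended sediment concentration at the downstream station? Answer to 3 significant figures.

After mixing, C = (484.0·15.00 + 22.50·131.0) / 506.5 = 10210/506.5 = 20.15 mg/L.
Travel time t = 35·1000 / 0.14 = 250000 s = 69.44 h.
Half-life 3.9 d → k = ln 2 / 3.9 = 0.1777 d⁻¹.
After decay, C = 20.15 × e^(−kt) = 20.15 × 0.5979 = 12.05 mg/L.

12.1 mg/L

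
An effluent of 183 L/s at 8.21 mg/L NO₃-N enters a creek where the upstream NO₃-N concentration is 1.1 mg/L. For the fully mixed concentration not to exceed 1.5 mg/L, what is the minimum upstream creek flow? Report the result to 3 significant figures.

3070 L/s

Set C_mix = 1.5: (Q·1.100 + 183.0·8.210) / (Q + 183.0) = 1.5
→ Q = 183.0·(8.210 − 1.5)/(1.5 − 1.100) = 3070 L/s.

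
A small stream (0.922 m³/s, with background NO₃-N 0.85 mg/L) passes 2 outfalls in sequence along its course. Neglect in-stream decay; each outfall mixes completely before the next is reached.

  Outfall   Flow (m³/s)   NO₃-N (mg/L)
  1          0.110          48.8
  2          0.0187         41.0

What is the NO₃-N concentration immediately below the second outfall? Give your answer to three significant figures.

6.58 mg/L

Below outfall 1: Q → 1.032 m³/s, C = (0.9220·0.8500 + 0.1100·48.80)/1.032 = 5.961 mg/L.
Below outfall 2: Q → 1.051 m³/s, C = (1.032·5.961 + 0.01870·41.00)/1.051 = 6.585 mg/L.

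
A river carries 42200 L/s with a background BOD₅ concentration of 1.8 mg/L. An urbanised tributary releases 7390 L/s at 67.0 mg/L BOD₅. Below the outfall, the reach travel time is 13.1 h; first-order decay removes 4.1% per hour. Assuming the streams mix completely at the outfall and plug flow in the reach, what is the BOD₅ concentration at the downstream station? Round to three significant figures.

Conservation of mass: C = (42200·1.800 + 7390·67.00) / 49590 = 571100/49590 = 11.52 mg/L.
4.1%/h lost → k = −ln(1 − 0.041) = 0.04186 h⁻¹.
Applying C = C₀e^(−kt): 11.52 × 0.5779 = 6.655 mg/L.

6.65 mg/L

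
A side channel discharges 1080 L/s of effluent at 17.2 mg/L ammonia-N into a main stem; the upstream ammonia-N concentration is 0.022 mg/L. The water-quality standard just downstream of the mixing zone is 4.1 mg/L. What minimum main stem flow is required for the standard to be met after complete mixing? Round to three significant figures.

Set C_mix = 4.1: (Q·0.02200 + 1080·17.20) / (Q + 1080) = 4.1
→ Q = 1080·(17.20 − 4.1)/(4.1 − 0.02200) = 3469 L/s.

3470 L/s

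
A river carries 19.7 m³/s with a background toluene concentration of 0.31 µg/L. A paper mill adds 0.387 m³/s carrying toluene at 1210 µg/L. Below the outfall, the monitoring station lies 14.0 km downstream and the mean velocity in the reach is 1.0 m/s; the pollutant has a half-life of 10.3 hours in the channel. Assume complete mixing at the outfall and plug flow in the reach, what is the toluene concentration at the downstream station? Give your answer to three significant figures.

18.2 µg/L

Mixed concentration C = ΣQC/ΣQ = (19.70·0.3100 + 0.3870·1210) / 20.09 = 474.4/20.09 = 23.62 µg/L.
Travel time t = 14.0·1000 / 1.0 = 14000 s = 3.889 h.
Half-life 10.3 h → k = ln 2 / 10.3 = 0.06730 h⁻¹ = 1.615 d⁻¹.
After decay, C = 23.62 × e^(−kt) = 23.62 × 0.7697 = 18.18 µg/L.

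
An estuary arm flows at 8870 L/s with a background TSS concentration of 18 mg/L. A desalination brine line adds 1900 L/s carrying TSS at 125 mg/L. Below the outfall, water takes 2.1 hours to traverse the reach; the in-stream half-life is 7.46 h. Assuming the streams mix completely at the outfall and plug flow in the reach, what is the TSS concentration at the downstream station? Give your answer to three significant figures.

Conservation of mass: C = (8870·18.00 + 1900·125.0) / 10770 = 397200/10770 = 36.88 mg/L.
Half-life 7.46 h → k = ln 2 / 7.46 = 0.09292 h⁻¹ = 2.230 d⁻¹.
Decay over the reach: 36.88·exp(−kt) = 36.88·0.8227 = 30.34 mg/L.

30.3 mg/L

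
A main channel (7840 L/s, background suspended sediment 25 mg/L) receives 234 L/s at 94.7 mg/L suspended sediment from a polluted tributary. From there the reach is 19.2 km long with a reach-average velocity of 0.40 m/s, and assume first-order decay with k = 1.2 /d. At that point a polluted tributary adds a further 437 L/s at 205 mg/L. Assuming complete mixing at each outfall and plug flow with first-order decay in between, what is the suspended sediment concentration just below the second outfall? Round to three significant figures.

23.7 mg/L

Mass balance: C = (7840·25.00 + 234.0·94.70) / 8074 = 218200/8074 = 27.02 mg/L; combined flow 8074 L/s.
Travel time t = 19.2·1000 / 0.40 = 48000 s = 13.33 h.
After decay, C = 27.02 × e^(−kt) = 27.02 × 0.5134 = 13.87 mg/L.
At the second outfall, C = (8074·13.87 + 437.0·205.0) / (8074 + 437.0) = 23.69 mg/L.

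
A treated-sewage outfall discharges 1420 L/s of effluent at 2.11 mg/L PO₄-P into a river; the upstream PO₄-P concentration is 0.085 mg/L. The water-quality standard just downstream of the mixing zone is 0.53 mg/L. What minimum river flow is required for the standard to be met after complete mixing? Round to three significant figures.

5040 L/s

Set C_mix = 0.53: (Q·0.08500 + 1420·2.110) / (Q + 1420) = 0.53
→ Q = 1420·(2.110 − 0.53)/(0.53 − 0.08500) = 5042 L/s.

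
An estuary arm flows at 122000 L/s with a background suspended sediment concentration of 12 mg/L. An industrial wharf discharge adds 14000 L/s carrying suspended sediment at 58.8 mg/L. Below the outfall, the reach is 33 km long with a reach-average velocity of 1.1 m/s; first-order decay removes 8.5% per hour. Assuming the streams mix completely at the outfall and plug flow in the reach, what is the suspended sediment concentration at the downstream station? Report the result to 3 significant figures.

Conservation of mass: C = (122000·12.00 + 14000·58.80) / 136000 = 2287000/136000 = 16.82 mg/L.
Travel time t = 33·1000 / 1.1 = 30000 s = 8.333 h.
8.5%/h lost → k = −ln(1 − 0.085) = 0.08883 h⁻¹.
Decay over the reach: 16.82·exp(−kt) = 16.82·0.4770 = 8.022 mg/L.

8.02 mg/L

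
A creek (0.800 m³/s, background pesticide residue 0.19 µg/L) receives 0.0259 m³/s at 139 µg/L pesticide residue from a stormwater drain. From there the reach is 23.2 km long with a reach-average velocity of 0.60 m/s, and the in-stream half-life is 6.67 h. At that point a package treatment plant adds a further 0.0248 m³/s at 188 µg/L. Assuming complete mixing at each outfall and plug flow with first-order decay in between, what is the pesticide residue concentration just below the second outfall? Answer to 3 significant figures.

6.93 µg/L

Mass balance: C = (0.8000·0.1900 + 0.02590·139.0) / 0.8259 = 3.752/0.8259 = 4.543 µg/L; combined flow 0.8259 m³/s.
Travel time t = 23.2·1000 / 0.60 = 38670 s = 10.74 h.
Half-life 6.67 h → k = ln 2 / 6.67 = 0.1039 h⁻¹ = 2.494 d⁻¹.
Applying C = C₀e^(−kt): 4.543 × 0.3275 = 1.488 µg/L.
Second outfall: C = (0.8259·1.488 + 0.02480·188.0)/0.8507 = 6.925 µg/L.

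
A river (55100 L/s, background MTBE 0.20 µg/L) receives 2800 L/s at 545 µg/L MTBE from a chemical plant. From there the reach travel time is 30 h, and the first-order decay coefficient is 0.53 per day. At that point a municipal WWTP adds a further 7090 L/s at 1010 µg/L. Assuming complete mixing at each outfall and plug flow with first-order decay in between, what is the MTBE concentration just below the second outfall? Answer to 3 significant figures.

Mixed concentration C = ΣQC/ΣQ = (55100·0.2000 + 2800·545.0) / 57900 = 1537000/57900 = 26.55 µg/L; combined flow 57900 L/s.
After decay, C = 26.55 × e^(−kt) = 26.55 × 0.5156 = 13.69 µg/L.
Second outfall: C = (57900·13.69 + 7090·1010)/64990 = 122.4 µg/L.

122 µg/L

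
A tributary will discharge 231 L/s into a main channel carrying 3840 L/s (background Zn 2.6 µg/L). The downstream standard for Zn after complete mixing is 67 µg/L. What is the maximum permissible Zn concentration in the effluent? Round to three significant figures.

At the limit, (Qr·Cr + Qe·Cₑ)/(Qr + Qe) = 67:
Cₑ = (4071·67 − 3840·2.600) / 231.0 = 1138 µg/L.

1140 µg/L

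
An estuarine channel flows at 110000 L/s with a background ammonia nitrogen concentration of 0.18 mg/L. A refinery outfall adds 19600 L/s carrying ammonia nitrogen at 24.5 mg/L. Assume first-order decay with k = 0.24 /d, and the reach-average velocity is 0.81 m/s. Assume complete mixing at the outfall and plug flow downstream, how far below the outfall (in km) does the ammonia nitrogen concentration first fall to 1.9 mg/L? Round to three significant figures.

207 km

After mixing, C = (110000·0.1800 + 19600·24.50) / 129600 = 500000/129600 = 3.858 mg/L.
Set 3.858·exp(−k·t) = 1.9 → t = ln(3.858/1.9)/k = 255000 s = 70.83 h.
Distance = v·t = 0.81·255000 = 206500 m = 206.5 km.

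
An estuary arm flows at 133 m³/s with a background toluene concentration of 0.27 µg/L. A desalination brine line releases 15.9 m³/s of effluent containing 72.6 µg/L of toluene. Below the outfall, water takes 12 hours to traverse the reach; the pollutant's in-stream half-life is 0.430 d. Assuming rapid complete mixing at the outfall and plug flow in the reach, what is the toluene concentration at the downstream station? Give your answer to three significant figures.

Conservation of mass: C = (133.0·0.2700 + 15.90·72.60) / 148.9 = 1190/148.9 = 7.994 µg/L.
Half-life 0.430 d → k = ln 2 / 0.430 = 1.612 d⁻¹.
After decay, C = 7.994 × e^(−kt) = 7.994 × 0.4466 = 3.570 µg/L.

3.57 µg/L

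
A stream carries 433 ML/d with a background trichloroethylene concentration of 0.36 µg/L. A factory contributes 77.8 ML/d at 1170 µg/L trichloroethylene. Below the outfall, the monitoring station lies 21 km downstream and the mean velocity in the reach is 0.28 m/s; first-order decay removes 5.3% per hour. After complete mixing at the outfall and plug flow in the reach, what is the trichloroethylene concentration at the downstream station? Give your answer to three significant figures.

Conservation of mass: C = (433.0·0.3600 + 77.80·1170) / 510.8 = 91180/510.8 = 178.5 µg/L.
Travel time t = 21·1000 / 0.28 = 75000 s = 20.83 h.
5.3%/h lost → k = −ln(1 − 0.053) = 0.05446 h⁻¹.
After decay, C = 178.5 × e^(−kt) = 178.5 × 0.3216 = 57.40 µg/L.

57.4 µg/L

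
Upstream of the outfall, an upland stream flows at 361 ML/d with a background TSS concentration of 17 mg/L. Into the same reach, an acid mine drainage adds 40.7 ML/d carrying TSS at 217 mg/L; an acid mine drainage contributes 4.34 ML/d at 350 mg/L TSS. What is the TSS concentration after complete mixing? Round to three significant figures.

40.6 mg/L

Mixed concentration C = ΣQC/ΣQ = (361.0·17.00 + 40.70·217.0 + 4.340·350.0) / 406.0 = 16490/406.0 = 40.61 mg/L.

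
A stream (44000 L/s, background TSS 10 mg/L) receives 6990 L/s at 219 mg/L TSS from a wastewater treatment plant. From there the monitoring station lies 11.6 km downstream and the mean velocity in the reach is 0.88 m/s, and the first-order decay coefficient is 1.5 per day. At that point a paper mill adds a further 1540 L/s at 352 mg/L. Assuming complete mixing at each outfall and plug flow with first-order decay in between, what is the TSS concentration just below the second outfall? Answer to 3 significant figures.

Conservation of mass: C = (44000·10.00 + 6990·219.0) / 50990 = 1971000/50990 = 38.65 mg/L; combined flow 50990 L/s.
Travel time t = 11.6·1000 / 0.88 = 13180 s = 3.662 h.
After decay, C = 38.65 × e^(−kt) = 38.65 × 0.7954 = 30.74 mg/L.
Second outfall: C = (50990·30.74 + 1540·352.0)/52530 = 40.16 mg/L.

40.2 mg/L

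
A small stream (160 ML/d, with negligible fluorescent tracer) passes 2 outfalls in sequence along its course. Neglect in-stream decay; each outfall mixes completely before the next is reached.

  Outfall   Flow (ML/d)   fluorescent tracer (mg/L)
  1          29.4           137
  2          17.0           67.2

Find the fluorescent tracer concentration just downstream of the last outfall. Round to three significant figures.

Outfall 1: combined Q = 189.4 ML/d; C = (160.0·0 + 29.40·137.0)/189.4 = 21.27 mg/L.
Outfall 2: combined Q = 206.4 ML/d; C = (189.4·21.27 + 17.00·67.20)/206.4 = 25.05 mg/L.

25.0 mg/L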